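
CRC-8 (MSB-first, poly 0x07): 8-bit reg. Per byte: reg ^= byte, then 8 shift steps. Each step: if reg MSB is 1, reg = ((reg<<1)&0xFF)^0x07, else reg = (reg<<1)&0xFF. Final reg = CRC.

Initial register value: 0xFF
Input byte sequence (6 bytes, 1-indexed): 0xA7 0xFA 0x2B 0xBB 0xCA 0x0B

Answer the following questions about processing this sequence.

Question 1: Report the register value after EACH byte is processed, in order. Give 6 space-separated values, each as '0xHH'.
0x8F 0x4C 0x32 0xB6 0x73 0x6F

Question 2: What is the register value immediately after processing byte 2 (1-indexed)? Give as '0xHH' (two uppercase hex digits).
After byte 1 (0xA7): reg=0x8F
After byte 2 (0xFA): reg=0x4C

Answer: 0x4C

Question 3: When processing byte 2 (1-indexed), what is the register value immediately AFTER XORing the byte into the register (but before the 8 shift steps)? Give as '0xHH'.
Answer: 0x75

Derivation:
Register before byte 2: 0x8F
Byte 2: 0xFA
0x8F XOR 0xFA = 0x75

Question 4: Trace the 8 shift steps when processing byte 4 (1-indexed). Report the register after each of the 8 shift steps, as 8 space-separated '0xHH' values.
Answer: 0x15 0x2A 0x54 0xA8 0x57 0xAE 0x5B 0xB6

Derivation:
After byte 1 (0xA7): reg=0x8F
After byte 2 (0xFA): reg=0x4C
After byte 3 (0x2B): reg=0x32
Register before byte 4: 0x32
After XOR with byte 0xBB: 0x89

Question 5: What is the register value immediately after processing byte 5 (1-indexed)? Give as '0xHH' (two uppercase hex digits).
After byte 1 (0xA7): reg=0x8F
After byte 2 (0xFA): reg=0x4C
After byte 3 (0x2B): reg=0x32
After byte 4 (0xBB): reg=0xB6
After byte 5 (0xCA): reg=0x73

Answer: 0x73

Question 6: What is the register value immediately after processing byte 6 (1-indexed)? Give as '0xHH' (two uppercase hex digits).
After byte 1 (0xA7): reg=0x8F
After byte 2 (0xFA): reg=0x4C
After byte 3 (0x2B): reg=0x32
After byte 4 (0xBB): reg=0xB6
After byte 5 (0xCA): reg=0x73
After byte 6 (0x0B): reg=0x6F

Answer: 0x6F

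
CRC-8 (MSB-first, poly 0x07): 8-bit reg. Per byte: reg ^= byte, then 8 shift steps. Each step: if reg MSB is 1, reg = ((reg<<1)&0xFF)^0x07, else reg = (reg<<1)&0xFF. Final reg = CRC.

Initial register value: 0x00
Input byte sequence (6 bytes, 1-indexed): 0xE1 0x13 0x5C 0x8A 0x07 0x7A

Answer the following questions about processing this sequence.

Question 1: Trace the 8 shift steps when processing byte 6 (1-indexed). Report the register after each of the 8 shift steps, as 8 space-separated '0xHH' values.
Answer: 0x05 0x0A 0x14 0x28 0x50 0xA0 0x47 0x8E

Derivation:
After byte 1 (0xE1): reg=0xA9
After byte 2 (0x13): reg=0x2F
After byte 3 (0x5C): reg=0x5E
After byte 4 (0x8A): reg=0x22
After byte 5 (0x07): reg=0xFB
Register before byte 6: 0xFB
After XOR with byte 0x7A: 0x81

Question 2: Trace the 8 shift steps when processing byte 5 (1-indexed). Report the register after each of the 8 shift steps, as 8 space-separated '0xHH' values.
After byte 1 (0xE1): reg=0xA9
After byte 2 (0x13): reg=0x2F
After byte 3 (0x5C): reg=0x5E
After byte 4 (0x8A): reg=0x22
Register before byte 5: 0x22
After XOR with byte 0x07: 0x25

Answer: 0x4A 0x94 0x2F 0x5E 0xBC 0x7F 0xFE 0xFB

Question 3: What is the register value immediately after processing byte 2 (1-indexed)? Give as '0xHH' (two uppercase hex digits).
Answer: 0x2F

Derivation:
After byte 1 (0xE1): reg=0xA9
After byte 2 (0x13): reg=0x2F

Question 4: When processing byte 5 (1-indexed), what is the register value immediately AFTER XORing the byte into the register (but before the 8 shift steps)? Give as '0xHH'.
Answer: 0x25

Derivation:
Register before byte 5: 0x22
Byte 5: 0x07
0x22 XOR 0x07 = 0x25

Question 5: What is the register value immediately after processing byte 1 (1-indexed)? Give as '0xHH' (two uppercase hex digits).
After byte 1 (0xE1): reg=0xA9

Answer: 0xA9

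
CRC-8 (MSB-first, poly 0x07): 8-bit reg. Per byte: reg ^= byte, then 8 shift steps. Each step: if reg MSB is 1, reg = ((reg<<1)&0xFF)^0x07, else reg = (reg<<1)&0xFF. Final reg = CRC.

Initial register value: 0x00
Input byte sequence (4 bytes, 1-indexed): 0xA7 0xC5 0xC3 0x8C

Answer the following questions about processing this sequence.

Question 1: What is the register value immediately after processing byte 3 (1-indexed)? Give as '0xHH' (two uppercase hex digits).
Answer: 0xB5

Derivation:
After byte 1 (0xA7): reg=0x7C
After byte 2 (0xC5): reg=0x26
After byte 3 (0xC3): reg=0xB5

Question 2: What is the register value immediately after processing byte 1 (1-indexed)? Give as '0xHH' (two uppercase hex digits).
After byte 1 (0xA7): reg=0x7C

Answer: 0x7C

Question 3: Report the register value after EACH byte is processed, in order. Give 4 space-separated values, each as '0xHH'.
0x7C 0x26 0xB5 0xAF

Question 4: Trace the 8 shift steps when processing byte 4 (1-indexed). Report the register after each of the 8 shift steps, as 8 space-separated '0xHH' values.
Answer: 0x72 0xE4 0xCF 0x99 0x35 0x6A 0xD4 0xAF

Derivation:
After byte 1 (0xA7): reg=0x7C
After byte 2 (0xC5): reg=0x26
After byte 3 (0xC3): reg=0xB5
Register before byte 4: 0xB5
After XOR with byte 0x8C: 0x39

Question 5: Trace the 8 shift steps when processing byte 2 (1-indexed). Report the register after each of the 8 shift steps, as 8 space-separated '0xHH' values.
Answer: 0x75 0xEA 0xD3 0xA1 0x45 0x8A 0x13 0x26

Derivation:
After byte 1 (0xA7): reg=0x7C
Register before byte 2: 0x7C
After XOR with byte 0xC5: 0xB9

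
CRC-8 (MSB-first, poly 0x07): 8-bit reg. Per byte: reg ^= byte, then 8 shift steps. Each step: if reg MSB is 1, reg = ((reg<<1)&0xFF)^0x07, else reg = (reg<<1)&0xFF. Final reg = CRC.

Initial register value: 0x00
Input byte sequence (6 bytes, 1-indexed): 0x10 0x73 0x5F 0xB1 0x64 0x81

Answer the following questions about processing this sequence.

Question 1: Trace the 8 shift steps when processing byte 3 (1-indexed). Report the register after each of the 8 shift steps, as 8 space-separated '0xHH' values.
Answer: 0xAC 0x5F 0xBE 0x7B 0xF6 0xEB 0xD1 0xA5

Derivation:
After byte 1 (0x10): reg=0x70
After byte 2 (0x73): reg=0x09
Register before byte 3: 0x09
After XOR with byte 0x5F: 0x56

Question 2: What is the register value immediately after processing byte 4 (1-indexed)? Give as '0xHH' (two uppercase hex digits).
After byte 1 (0x10): reg=0x70
After byte 2 (0x73): reg=0x09
After byte 3 (0x5F): reg=0xA5
After byte 4 (0xB1): reg=0x6C

Answer: 0x6C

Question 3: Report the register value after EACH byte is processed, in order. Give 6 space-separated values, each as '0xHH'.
0x70 0x09 0xA5 0x6C 0x38 0x26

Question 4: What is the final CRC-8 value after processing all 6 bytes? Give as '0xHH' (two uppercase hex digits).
Answer: 0x26

Derivation:
After byte 1 (0x10): reg=0x70
After byte 2 (0x73): reg=0x09
After byte 3 (0x5F): reg=0xA5
After byte 4 (0xB1): reg=0x6C
After byte 5 (0x64): reg=0x38
After byte 6 (0x81): reg=0x26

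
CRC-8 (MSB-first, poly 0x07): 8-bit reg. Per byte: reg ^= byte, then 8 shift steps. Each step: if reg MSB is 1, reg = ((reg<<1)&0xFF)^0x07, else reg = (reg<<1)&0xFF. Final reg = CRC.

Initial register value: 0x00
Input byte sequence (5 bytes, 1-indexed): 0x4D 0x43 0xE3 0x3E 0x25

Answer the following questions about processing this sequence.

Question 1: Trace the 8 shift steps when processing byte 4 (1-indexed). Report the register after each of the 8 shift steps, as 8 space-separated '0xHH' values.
Answer: 0xD3 0xA1 0x45 0x8A 0x13 0x26 0x4C 0x98

Derivation:
After byte 1 (0x4D): reg=0xE4
After byte 2 (0x43): reg=0x7C
After byte 3 (0xE3): reg=0xD4
Register before byte 4: 0xD4
After XOR with byte 0x3E: 0xEA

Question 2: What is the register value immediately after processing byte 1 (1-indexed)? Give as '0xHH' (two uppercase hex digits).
After byte 1 (0x4D): reg=0xE4

Answer: 0xE4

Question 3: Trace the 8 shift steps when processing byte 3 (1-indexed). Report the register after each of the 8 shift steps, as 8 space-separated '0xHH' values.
Answer: 0x39 0x72 0xE4 0xCF 0x99 0x35 0x6A 0xD4

Derivation:
After byte 1 (0x4D): reg=0xE4
After byte 2 (0x43): reg=0x7C
Register before byte 3: 0x7C
After XOR with byte 0xE3: 0x9F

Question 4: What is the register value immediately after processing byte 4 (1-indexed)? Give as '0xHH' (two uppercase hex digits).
After byte 1 (0x4D): reg=0xE4
After byte 2 (0x43): reg=0x7C
After byte 3 (0xE3): reg=0xD4
After byte 4 (0x3E): reg=0x98

Answer: 0x98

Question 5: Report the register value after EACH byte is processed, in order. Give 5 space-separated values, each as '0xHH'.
0xE4 0x7C 0xD4 0x98 0x3A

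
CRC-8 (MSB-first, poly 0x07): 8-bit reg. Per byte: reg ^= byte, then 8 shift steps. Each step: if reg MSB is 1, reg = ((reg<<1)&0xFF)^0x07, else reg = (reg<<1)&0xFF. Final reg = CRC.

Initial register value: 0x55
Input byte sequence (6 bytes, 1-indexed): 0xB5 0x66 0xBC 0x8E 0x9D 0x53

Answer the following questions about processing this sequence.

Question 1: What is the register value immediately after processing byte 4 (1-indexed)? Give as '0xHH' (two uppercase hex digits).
After byte 1 (0xB5): reg=0xAE
After byte 2 (0x66): reg=0x76
After byte 3 (0xBC): reg=0x78
After byte 4 (0x8E): reg=0xCC

Answer: 0xCC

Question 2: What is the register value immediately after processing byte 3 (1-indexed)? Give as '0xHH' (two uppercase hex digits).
After byte 1 (0xB5): reg=0xAE
After byte 2 (0x66): reg=0x76
After byte 3 (0xBC): reg=0x78

Answer: 0x78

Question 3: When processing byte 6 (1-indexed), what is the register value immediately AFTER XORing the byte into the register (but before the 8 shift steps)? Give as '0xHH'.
Answer: 0xE3

Derivation:
Register before byte 6: 0xB0
Byte 6: 0x53
0xB0 XOR 0x53 = 0xE3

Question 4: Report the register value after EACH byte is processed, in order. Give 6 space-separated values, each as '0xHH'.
0xAE 0x76 0x78 0xCC 0xB0 0xA7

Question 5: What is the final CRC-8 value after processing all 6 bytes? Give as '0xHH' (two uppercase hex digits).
Answer: 0xA7

Derivation:
After byte 1 (0xB5): reg=0xAE
After byte 2 (0x66): reg=0x76
After byte 3 (0xBC): reg=0x78
After byte 4 (0x8E): reg=0xCC
After byte 5 (0x9D): reg=0xB0
After byte 6 (0x53): reg=0xA7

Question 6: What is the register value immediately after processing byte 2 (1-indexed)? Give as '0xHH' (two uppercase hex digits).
After byte 1 (0xB5): reg=0xAE
After byte 2 (0x66): reg=0x76

Answer: 0x76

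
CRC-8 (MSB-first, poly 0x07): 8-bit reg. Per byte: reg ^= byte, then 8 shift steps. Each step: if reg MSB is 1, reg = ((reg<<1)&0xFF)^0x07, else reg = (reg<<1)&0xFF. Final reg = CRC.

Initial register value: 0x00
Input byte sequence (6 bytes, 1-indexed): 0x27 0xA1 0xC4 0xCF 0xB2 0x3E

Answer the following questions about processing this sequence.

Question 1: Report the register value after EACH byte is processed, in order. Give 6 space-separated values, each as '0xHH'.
0xF5 0xAB 0x0A 0x55 0xBB 0x92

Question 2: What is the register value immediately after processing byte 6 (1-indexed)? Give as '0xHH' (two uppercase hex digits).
Answer: 0x92

Derivation:
After byte 1 (0x27): reg=0xF5
After byte 2 (0xA1): reg=0xAB
After byte 3 (0xC4): reg=0x0A
After byte 4 (0xCF): reg=0x55
After byte 5 (0xB2): reg=0xBB
After byte 6 (0x3E): reg=0x92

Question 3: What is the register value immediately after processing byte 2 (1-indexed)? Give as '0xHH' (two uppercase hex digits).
After byte 1 (0x27): reg=0xF5
After byte 2 (0xA1): reg=0xAB

Answer: 0xAB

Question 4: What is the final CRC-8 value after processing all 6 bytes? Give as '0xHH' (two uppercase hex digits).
Answer: 0x92

Derivation:
After byte 1 (0x27): reg=0xF5
After byte 2 (0xA1): reg=0xAB
After byte 3 (0xC4): reg=0x0A
After byte 4 (0xCF): reg=0x55
After byte 5 (0xB2): reg=0xBB
After byte 6 (0x3E): reg=0x92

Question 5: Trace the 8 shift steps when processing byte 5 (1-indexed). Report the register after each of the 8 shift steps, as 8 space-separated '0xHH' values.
Answer: 0xC9 0x95 0x2D 0x5A 0xB4 0x6F 0xDE 0xBB

Derivation:
After byte 1 (0x27): reg=0xF5
After byte 2 (0xA1): reg=0xAB
After byte 3 (0xC4): reg=0x0A
After byte 4 (0xCF): reg=0x55
Register before byte 5: 0x55
After XOR with byte 0xB2: 0xE7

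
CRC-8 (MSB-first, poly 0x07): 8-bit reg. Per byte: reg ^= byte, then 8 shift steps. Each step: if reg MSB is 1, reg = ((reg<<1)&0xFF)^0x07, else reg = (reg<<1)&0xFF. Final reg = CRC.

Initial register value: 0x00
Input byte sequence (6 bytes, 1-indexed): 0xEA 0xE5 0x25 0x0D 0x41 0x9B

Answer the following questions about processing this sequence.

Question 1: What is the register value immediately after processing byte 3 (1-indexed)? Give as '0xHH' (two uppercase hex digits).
Answer: 0xB0

Derivation:
After byte 1 (0xEA): reg=0x98
After byte 2 (0xE5): reg=0x74
After byte 3 (0x25): reg=0xB0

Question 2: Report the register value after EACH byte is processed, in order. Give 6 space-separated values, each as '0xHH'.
0x98 0x74 0xB0 0x3A 0x66 0xFD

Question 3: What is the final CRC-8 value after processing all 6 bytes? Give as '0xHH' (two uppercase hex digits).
After byte 1 (0xEA): reg=0x98
After byte 2 (0xE5): reg=0x74
After byte 3 (0x25): reg=0xB0
After byte 4 (0x0D): reg=0x3A
After byte 5 (0x41): reg=0x66
After byte 6 (0x9B): reg=0xFD

Answer: 0xFD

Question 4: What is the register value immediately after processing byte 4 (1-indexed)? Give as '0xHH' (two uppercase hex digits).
After byte 1 (0xEA): reg=0x98
After byte 2 (0xE5): reg=0x74
After byte 3 (0x25): reg=0xB0
After byte 4 (0x0D): reg=0x3A

Answer: 0x3A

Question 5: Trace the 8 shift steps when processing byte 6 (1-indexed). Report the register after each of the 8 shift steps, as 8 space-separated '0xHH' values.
Answer: 0xFD 0xFD 0xFD 0xFD 0xFD 0xFD 0xFD 0xFD

Derivation:
After byte 1 (0xEA): reg=0x98
After byte 2 (0xE5): reg=0x74
After byte 3 (0x25): reg=0xB0
After byte 4 (0x0D): reg=0x3A
After byte 5 (0x41): reg=0x66
Register before byte 6: 0x66
After XOR with byte 0x9B: 0xFD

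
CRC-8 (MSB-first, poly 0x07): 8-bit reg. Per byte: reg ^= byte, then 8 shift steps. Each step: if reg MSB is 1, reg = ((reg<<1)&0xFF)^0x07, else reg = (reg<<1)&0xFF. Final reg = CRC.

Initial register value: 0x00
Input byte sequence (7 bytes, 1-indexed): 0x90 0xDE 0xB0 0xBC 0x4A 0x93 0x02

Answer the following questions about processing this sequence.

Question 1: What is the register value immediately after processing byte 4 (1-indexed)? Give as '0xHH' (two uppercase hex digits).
Answer: 0x27

Derivation:
After byte 1 (0x90): reg=0xF9
After byte 2 (0xDE): reg=0xF5
After byte 3 (0xB0): reg=0xDC
After byte 4 (0xBC): reg=0x27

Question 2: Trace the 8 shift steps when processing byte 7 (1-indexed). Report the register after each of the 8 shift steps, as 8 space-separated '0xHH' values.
After byte 1 (0x90): reg=0xF9
After byte 2 (0xDE): reg=0xF5
After byte 3 (0xB0): reg=0xDC
After byte 4 (0xBC): reg=0x27
After byte 5 (0x4A): reg=0x04
After byte 6 (0x93): reg=0xEC
Register before byte 7: 0xEC
After XOR with byte 0x02: 0xEE

Answer: 0xDB 0xB1 0x65 0xCA 0x93 0x21 0x42 0x84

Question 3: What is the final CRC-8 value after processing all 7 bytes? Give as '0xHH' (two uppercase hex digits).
After byte 1 (0x90): reg=0xF9
After byte 2 (0xDE): reg=0xF5
After byte 3 (0xB0): reg=0xDC
After byte 4 (0xBC): reg=0x27
After byte 5 (0x4A): reg=0x04
After byte 6 (0x93): reg=0xEC
After byte 7 (0x02): reg=0x84

Answer: 0x84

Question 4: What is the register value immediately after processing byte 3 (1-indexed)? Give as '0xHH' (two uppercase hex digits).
Answer: 0xDC

Derivation:
After byte 1 (0x90): reg=0xF9
After byte 2 (0xDE): reg=0xF5
After byte 3 (0xB0): reg=0xDC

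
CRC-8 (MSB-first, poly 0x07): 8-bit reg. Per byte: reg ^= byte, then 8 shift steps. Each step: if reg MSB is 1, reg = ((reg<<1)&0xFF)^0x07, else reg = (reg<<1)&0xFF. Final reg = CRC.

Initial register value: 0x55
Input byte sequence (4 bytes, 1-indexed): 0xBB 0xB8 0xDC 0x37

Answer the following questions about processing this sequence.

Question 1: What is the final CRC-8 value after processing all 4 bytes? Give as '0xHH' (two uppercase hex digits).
Answer: 0xD8

Derivation:
After byte 1 (0xBB): reg=0x84
After byte 2 (0xB8): reg=0xB4
After byte 3 (0xDC): reg=0x1F
After byte 4 (0x37): reg=0xD8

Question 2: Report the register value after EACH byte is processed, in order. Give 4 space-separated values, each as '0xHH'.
0x84 0xB4 0x1F 0xD8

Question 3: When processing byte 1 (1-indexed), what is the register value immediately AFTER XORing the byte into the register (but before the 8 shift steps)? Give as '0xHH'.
Answer: 0xEE

Derivation:
Register before byte 1: 0x55
Byte 1: 0xBB
0x55 XOR 0xBB = 0xEE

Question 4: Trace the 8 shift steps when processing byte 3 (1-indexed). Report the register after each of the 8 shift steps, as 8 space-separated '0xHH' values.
After byte 1 (0xBB): reg=0x84
After byte 2 (0xB8): reg=0xB4
Register before byte 3: 0xB4
After XOR with byte 0xDC: 0x68

Answer: 0xD0 0xA7 0x49 0x92 0x23 0x46 0x8C 0x1F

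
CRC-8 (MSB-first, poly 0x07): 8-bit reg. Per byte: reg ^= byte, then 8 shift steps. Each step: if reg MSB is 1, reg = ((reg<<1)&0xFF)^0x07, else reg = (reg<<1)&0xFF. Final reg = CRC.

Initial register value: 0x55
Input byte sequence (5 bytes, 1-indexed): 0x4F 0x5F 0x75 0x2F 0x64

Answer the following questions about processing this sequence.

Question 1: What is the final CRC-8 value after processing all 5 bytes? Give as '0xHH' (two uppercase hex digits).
After byte 1 (0x4F): reg=0x46
After byte 2 (0x5F): reg=0x4F
After byte 3 (0x75): reg=0xA6
After byte 4 (0x2F): reg=0xB6
After byte 5 (0x64): reg=0x30

Answer: 0x30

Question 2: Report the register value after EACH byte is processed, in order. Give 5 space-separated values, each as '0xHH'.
0x46 0x4F 0xA6 0xB6 0x30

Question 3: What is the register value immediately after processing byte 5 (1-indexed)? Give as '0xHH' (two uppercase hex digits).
After byte 1 (0x4F): reg=0x46
After byte 2 (0x5F): reg=0x4F
After byte 3 (0x75): reg=0xA6
After byte 4 (0x2F): reg=0xB6
After byte 5 (0x64): reg=0x30

Answer: 0x30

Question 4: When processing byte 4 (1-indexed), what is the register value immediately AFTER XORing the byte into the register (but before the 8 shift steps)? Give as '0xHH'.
Answer: 0x89

Derivation:
Register before byte 4: 0xA6
Byte 4: 0x2F
0xA6 XOR 0x2F = 0x89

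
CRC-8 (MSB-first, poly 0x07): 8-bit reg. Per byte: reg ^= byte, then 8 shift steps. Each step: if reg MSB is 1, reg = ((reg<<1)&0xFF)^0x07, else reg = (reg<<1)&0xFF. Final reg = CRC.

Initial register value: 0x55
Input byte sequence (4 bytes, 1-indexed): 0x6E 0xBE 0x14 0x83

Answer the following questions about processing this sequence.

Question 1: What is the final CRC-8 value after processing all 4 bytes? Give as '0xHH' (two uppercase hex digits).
After byte 1 (0x6E): reg=0xA1
After byte 2 (0xBE): reg=0x5D
After byte 3 (0x14): reg=0xF8
After byte 4 (0x83): reg=0x66

Answer: 0x66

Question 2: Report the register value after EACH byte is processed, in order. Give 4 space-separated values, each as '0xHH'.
0xA1 0x5D 0xF8 0x66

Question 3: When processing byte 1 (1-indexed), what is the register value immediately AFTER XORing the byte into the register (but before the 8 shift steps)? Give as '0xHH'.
Answer: 0x3B

Derivation:
Register before byte 1: 0x55
Byte 1: 0x6E
0x55 XOR 0x6E = 0x3B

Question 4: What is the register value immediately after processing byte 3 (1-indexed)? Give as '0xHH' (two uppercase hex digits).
Answer: 0xF8

Derivation:
After byte 1 (0x6E): reg=0xA1
After byte 2 (0xBE): reg=0x5D
After byte 3 (0x14): reg=0xF8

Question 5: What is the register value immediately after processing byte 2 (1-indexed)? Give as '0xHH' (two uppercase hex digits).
After byte 1 (0x6E): reg=0xA1
After byte 2 (0xBE): reg=0x5D

Answer: 0x5D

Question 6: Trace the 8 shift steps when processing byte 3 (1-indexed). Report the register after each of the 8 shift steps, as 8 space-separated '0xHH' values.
After byte 1 (0x6E): reg=0xA1
After byte 2 (0xBE): reg=0x5D
Register before byte 3: 0x5D
After XOR with byte 0x14: 0x49

Answer: 0x92 0x23 0x46 0x8C 0x1F 0x3E 0x7C 0xF8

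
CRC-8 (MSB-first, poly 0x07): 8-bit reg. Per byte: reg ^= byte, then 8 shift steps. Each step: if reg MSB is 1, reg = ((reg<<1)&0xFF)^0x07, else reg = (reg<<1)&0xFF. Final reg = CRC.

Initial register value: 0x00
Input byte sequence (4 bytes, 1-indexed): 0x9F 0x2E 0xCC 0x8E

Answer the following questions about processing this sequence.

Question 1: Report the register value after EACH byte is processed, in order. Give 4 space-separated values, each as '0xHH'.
0xD4 0xE8 0xFC 0x59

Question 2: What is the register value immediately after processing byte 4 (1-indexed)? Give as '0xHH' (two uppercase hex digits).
After byte 1 (0x9F): reg=0xD4
After byte 2 (0x2E): reg=0xE8
After byte 3 (0xCC): reg=0xFC
After byte 4 (0x8E): reg=0x59

Answer: 0x59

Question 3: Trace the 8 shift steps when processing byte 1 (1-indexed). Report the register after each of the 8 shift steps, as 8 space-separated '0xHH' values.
Register before byte 1: 0x00
After XOR with byte 0x9F: 0x9F

Answer: 0x39 0x72 0xE4 0xCF 0x99 0x35 0x6A 0xD4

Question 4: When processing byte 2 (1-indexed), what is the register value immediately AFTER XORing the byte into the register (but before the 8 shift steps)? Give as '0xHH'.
Register before byte 2: 0xD4
Byte 2: 0x2E
0xD4 XOR 0x2E = 0xFA

Answer: 0xFA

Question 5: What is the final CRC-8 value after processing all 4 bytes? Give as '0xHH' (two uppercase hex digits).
Answer: 0x59

Derivation:
After byte 1 (0x9F): reg=0xD4
After byte 2 (0x2E): reg=0xE8
After byte 3 (0xCC): reg=0xFC
After byte 4 (0x8E): reg=0x59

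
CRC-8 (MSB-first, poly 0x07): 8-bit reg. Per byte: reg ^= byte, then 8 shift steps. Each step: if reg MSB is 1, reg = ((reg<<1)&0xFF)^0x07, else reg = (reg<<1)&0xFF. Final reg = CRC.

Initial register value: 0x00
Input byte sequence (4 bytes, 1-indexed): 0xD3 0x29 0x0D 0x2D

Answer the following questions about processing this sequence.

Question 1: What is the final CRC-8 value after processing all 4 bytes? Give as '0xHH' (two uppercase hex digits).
After byte 1 (0xD3): reg=0x37
After byte 2 (0x29): reg=0x5A
After byte 3 (0x0D): reg=0xA2
After byte 4 (0x2D): reg=0xA4

Answer: 0xA4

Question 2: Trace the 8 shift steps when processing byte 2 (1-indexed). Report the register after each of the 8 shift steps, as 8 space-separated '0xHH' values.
After byte 1 (0xD3): reg=0x37
Register before byte 2: 0x37
After XOR with byte 0x29: 0x1E

Answer: 0x3C 0x78 0xF0 0xE7 0xC9 0x95 0x2D 0x5A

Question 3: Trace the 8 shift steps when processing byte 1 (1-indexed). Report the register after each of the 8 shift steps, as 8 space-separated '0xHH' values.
Answer: 0xA1 0x45 0x8A 0x13 0x26 0x4C 0x98 0x37

Derivation:
Register before byte 1: 0x00
After XOR with byte 0xD3: 0xD3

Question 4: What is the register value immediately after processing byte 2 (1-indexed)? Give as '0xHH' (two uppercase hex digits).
Answer: 0x5A

Derivation:
After byte 1 (0xD3): reg=0x37
After byte 2 (0x29): reg=0x5A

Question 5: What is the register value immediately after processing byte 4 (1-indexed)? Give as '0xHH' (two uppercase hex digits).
Answer: 0xA4

Derivation:
After byte 1 (0xD3): reg=0x37
After byte 2 (0x29): reg=0x5A
After byte 3 (0x0D): reg=0xA2
After byte 4 (0x2D): reg=0xA4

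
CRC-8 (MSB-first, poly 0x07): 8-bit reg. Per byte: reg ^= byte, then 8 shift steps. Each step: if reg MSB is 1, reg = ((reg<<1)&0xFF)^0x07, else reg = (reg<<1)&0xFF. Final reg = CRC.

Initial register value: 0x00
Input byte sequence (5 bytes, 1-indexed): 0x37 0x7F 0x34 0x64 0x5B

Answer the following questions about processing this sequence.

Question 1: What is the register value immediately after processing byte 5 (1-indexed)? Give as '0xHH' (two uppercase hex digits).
Answer: 0xF2

Derivation:
After byte 1 (0x37): reg=0x85
After byte 2 (0x7F): reg=0xE8
After byte 3 (0x34): reg=0x1A
After byte 4 (0x64): reg=0x7D
After byte 5 (0x5B): reg=0xF2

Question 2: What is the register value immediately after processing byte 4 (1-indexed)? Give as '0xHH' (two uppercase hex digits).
After byte 1 (0x37): reg=0x85
After byte 2 (0x7F): reg=0xE8
After byte 3 (0x34): reg=0x1A
After byte 4 (0x64): reg=0x7D

Answer: 0x7D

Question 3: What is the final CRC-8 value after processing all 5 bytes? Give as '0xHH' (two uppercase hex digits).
After byte 1 (0x37): reg=0x85
After byte 2 (0x7F): reg=0xE8
After byte 3 (0x34): reg=0x1A
After byte 4 (0x64): reg=0x7D
After byte 5 (0x5B): reg=0xF2

Answer: 0xF2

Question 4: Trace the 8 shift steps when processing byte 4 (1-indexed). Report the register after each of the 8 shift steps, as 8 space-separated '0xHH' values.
After byte 1 (0x37): reg=0x85
After byte 2 (0x7F): reg=0xE8
After byte 3 (0x34): reg=0x1A
Register before byte 4: 0x1A
After XOR with byte 0x64: 0x7E

Answer: 0xFC 0xFF 0xF9 0xF5 0xED 0xDD 0xBD 0x7D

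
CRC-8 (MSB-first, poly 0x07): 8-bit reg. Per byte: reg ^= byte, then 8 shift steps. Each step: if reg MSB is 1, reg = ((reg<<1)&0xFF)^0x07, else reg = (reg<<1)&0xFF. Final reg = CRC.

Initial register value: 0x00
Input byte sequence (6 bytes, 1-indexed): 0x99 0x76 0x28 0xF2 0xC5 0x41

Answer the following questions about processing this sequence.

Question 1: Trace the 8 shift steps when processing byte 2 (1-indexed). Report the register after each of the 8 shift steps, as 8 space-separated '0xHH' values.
After byte 1 (0x99): reg=0xC6
Register before byte 2: 0xC6
After XOR with byte 0x76: 0xB0

Answer: 0x67 0xCE 0x9B 0x31 0x62 0xC4 0x8F 0x19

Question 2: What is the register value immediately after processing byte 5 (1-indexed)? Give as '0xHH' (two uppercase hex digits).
Answer: 0xE1

Derivation:
After byte 1 (0x99): reg=0xC6
After byte 2 (0x76): reg=0x19
After byte 3 (0x28): reg=0x97
After byte 4 (0xF2): reg=0x3C
After byte 5 (0xC5): reg=0xE1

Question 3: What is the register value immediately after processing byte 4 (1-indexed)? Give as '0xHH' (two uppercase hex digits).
After byte 1 (0x99): reg=0xC6
After byte 2 (0x76): reg=0x19
After byte 3 (0x28): reg=0x97
After byte 4 (0xF2): reg=0x3C

Answer: 0x3C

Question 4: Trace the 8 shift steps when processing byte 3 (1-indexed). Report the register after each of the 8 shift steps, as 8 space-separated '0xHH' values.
Answer: 0x62 0xC4 0x8F 0x19 0x32 0x64 0xC8 0x97

Derivation:
After byte 1 (0x99): reg=0xC6
After byte 2 (0x76): reg=0x19
Register before byte 3: 0x19
After XOR with byte 0x28: 0x31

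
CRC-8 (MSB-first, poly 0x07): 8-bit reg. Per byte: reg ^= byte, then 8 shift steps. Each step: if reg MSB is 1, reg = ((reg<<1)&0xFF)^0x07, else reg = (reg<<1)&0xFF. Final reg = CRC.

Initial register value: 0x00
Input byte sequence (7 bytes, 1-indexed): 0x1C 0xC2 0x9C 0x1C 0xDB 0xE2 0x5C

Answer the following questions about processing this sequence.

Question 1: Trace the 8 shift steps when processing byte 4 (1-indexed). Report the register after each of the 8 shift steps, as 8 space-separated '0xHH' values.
Answer: 0xBC 0x7F 0xFE 0xFB 0xF1 0xE5 0xCD 0x9D

Derivation:
After byte 1 (0x1C): reg=0x54
After byte 2 (0xC2): reg=0xEB
After byte 3 (0x9C): reg=0x42
Register before byte 4: 0x42
After XOR with byte 0x1C: 0x5E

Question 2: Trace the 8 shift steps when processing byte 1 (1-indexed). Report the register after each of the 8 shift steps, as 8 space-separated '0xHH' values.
Register before byte 1: 0x00
After XOR with byte 0x1C: 0x1C

Answer: 0x38 0x70 0xE0 0xC7 0x89 0x15 0x2A 0x54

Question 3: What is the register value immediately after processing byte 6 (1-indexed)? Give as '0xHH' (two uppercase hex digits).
Answer: 0x85

Derivation:
After byte 1 (0x1C): reg=0x54
After byte 2 (0xC2): reg=0xEB
After byte 3 (0x9C): reg=0x42
After byte 4 (0x1C): reg=0x9D
After byte 5 (0xDB): reg=0xD5
After byte 6 (0xE2): reg=0x85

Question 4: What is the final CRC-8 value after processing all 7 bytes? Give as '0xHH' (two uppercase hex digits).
Answer: 0x01

Derivation:
After byte 1 (0x1C): reg=0x54
After byte 2 (0xC2): reg=0xEB
After byte 3 (0x9C): reg=0x42
After byte 4 (0x1C): reg=0x9D
After byte 5 (0xDB): reg=0xD5
After byte 6 (0xE2): reg=0x85
After byte 7 (0x5C): reg=0x01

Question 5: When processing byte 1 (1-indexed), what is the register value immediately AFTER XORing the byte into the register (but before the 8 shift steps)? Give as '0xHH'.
Register before byte 1: 0x00
Byte 1: 0x1C
0x00 XOR 0x1C = 0x1C

Answer: 0x1C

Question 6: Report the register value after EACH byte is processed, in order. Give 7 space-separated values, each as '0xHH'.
0x54 0xEB 0x42 0x9D 0xD5 0x85 0x01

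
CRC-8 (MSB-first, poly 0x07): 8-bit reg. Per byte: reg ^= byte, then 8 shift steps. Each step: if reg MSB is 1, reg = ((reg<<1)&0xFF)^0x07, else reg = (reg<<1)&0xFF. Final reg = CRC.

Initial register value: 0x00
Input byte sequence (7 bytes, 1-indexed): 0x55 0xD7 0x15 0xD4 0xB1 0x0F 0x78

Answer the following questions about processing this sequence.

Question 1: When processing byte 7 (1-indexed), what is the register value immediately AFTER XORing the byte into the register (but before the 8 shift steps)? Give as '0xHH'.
Register before byte 7: 0xFB
Byte 7: 0x78
0xFB XOR 0x78 = 0x83

Answer: 0x83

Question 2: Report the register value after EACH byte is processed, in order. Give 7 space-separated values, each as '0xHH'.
0xAC 0x66 0x5E 0xBF 0x2A 0xFB 0x80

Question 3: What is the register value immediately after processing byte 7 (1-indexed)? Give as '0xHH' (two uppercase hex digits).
Answer: 0x80

Derivation:
After byte 1 (0x55): reg=0xAC
After byte 2 (0xD7): reg=0x66
After byte 3 (0x15): reg=0x5E
After byte 4 (0xD4): reg=0xBF
After byte 5 (0xB1): reg=0x2A
After byte 6 (0x0F): reg=0xFB
After byte 7 (0x78): reg=0x80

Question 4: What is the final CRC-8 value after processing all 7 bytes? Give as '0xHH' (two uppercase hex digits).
Answer: 0x80

Derivation:
After byte 1 (0x55): reg=0xAC
After byte 2 (0xD7): reg=0x66
After byte 3 (0x15): reg=0x5E
After byte 4 (0xD4): reg=0xBF
After byte 5 (0xB1): reg=0x2A
After byte 6 (0x0F): reg=0xFB
After byte 7 (0x78): reg=0x80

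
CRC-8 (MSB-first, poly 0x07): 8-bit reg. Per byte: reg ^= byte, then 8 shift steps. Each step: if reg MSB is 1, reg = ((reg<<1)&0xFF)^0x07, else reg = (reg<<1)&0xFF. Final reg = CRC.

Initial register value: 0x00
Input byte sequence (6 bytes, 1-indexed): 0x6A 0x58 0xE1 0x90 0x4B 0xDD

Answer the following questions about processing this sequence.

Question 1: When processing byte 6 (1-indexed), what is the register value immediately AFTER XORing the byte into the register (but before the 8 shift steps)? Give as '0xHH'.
Register before byte 6: 0x8F
Byte 6: 0xDD
0x8F XOR 0xDD = 0x52

Answer: 0x52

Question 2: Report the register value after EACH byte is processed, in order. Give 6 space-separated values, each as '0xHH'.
0x11 0xF8 0x4F 0x13 0x8F 0xB9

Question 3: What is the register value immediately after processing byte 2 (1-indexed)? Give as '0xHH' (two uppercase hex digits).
Answer: 0xF8

Derivation:
After byte 1 (0x6A): reg=0x11
After byte 2 (0x58): reg=0xF8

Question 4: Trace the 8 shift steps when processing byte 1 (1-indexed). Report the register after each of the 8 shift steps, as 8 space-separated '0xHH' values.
Register before byte 1: 0x00
After XOR with byte 0x6A: 0x6A

Answer: 0xD4 0xAF 0x59 0xB2 0x63 0xC6 0x8B 0x11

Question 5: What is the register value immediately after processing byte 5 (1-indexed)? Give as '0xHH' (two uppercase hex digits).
Answer: 0x8F

Derivation:
After byte 1 (0x6A): reg=0x11
After byte 2 (0x58): reg=0xF8
After byte 3 (0xE1): reg=0x4F
After byte 4 (0x90): reg=0x13
After byte 5 (0x4B): reg=0x8F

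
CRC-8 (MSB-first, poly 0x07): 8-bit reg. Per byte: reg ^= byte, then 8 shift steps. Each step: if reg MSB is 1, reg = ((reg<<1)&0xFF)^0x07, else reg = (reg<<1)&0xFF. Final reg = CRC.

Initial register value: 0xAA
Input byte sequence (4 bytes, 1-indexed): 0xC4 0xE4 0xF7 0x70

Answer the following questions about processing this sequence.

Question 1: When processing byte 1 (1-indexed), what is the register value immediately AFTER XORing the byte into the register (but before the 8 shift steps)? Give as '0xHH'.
Register before byte 1: 0xAA
Byte 1: 0xC4
0xAA XOR 0xC4 = 0x6E

Answer: 0x6E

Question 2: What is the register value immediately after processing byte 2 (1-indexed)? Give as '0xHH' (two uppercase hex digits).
After byte 1 (0xC4): reg=0x0D
After byte 2 (0xE4): reg=0x91

Answer: 0x91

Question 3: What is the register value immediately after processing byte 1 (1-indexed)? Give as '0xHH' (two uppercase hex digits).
After byte 1 (0xC4): reg=0x0D

Answer: 0x0D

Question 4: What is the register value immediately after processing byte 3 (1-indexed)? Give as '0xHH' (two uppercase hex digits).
After byte 1 (0xC4): reg=0x0D
After byte 2 (0xE4): reg=0x91
After byte 3 (0xF7): reg=0x35

Answer: 0x35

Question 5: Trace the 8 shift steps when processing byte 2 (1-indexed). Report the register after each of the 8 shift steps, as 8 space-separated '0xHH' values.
After byte 1 (0xC4): reg=0x0D
Register before byte 2: 0x0D
After XOR with byte 0xE4: 0xE9

Answer: 0xD5 0xAD 0x5D 0xBA 0x73 0xE6 0xCB 0x91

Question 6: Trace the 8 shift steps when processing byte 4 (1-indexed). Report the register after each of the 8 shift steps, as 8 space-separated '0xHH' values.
After byte 1 (0xC4): reg=0x0D
After byte 2 (0xE4): reg=0x91
After byte 3 (0xF7): reg=0x35
Register before byte 4: 0x35
After XOR with byte 0x70: 0x45

Answer: 0x8A 0x13 0x26 0x4C 0x98 0x37 0x6E 0xDC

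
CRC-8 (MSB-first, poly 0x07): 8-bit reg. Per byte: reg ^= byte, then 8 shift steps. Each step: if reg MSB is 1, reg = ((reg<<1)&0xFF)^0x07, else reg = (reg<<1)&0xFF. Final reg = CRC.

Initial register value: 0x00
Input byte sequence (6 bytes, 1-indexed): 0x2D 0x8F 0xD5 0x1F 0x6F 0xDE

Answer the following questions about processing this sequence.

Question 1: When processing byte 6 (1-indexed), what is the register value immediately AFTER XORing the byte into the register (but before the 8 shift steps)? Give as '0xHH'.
Register before byte 6: 0x02
Byte 6: 0xDE
0x02 XOR 0xDE = 0xDC

Answer: 0xDC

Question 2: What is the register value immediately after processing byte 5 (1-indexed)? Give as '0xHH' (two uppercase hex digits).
After byte 1 (0x2D): reg=0xC3
After byte 2 (0x8F): reg=0xE3
After byte 3 (0xD5): reg=0x82
After byte 4 (0x1F): reg=0xDA
After byte 5 (0x6F): reg=0x02

Answer: 0x02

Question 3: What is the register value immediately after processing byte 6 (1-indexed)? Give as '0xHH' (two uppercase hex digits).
After byte 1 (0x2D): reg=0xC3
After byte 2 (0x8F): reg=0xE3
After byte 3 (0xD5): reg=0x82
After byte 4 (0x1F): reg=0xDA
After byte 5 (0x6F): reg=0x02
After byte 6 (0xDE): reg=0x1A

Answer: 0x1A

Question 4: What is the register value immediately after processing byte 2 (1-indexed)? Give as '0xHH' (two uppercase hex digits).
Answer: 0xE3

Derivation:
After byte 1 (0x2D): reg=0xC3
After byte 2 (0x8F): reg=0xE3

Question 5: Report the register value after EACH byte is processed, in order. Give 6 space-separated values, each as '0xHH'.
0xC3 0xE3 0x82 0xDA 0x02 0x1A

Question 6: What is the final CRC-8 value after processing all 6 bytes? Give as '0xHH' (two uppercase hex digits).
Answer: 0x1A

Derivation:
After byte 1 (0x2D): reg=0xC3
After byte 2 (0x8F): reg=0xE3
After byte 3 (0xD5): reg=0x82
After byte 4 (0x1F): reg=0xDA
After byte 5 (0x6F): reg=0x02
After byte 6 (0xDE): reg=0x1A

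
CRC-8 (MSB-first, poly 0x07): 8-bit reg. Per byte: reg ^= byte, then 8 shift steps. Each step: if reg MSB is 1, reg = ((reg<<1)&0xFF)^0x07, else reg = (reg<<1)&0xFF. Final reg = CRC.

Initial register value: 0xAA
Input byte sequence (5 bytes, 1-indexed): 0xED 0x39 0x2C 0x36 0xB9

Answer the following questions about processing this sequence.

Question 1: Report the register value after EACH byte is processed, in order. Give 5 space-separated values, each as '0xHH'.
0xD2 0x9F 0x10 0xF2 0xF6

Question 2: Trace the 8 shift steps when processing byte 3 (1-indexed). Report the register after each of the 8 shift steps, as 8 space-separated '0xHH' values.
After byte 1 (0xED): reg=0xD2
After byte 2 (0x39): reg=0x9F
Register before byte 3: 0x9F
After XOR with byte 0x2C: 0xB3

Answer: 0x61 0xC2 0x83 0x01 0x02 0x04 0x08 0x10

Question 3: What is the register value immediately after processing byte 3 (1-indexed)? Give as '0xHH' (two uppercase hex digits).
Answer: 0x10

Derivation:
After byte 1 (0xED): reg=0xD2
After byte 2 (0x39): reg=0x9F
After byte 3 (0x2C): reg=0x10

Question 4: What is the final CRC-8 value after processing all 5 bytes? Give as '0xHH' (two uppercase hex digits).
After byte 1 (0xED): reg=0xD2
After byte 2 (0x39): reg=0x9F
After byte 3 (0x2C): reg=0x10
After byte 4 (0x36): reg=0xF2
After byte 5 (0xB9): reg=0xF6

Answer: 0xF6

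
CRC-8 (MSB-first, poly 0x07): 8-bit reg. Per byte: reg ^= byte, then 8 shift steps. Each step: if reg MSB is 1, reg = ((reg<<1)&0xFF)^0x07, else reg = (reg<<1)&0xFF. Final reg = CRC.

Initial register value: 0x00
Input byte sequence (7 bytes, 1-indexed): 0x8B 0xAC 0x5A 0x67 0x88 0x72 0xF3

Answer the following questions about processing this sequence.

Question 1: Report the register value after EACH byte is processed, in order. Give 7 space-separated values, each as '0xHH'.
0xB8 0x6C 0x82 0xB5 0xB3 0x49 0x2F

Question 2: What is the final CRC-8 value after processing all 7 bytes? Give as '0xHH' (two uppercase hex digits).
Answer: 0x2F

Derivation:
After byte 1 (0x8B): reg=0xB8
After byte 2 (0xAC): reg=0x6C
After byte 3 (0x5A): reg=0x82
After byte 4 (0x67): reg=0xB5
After byte 5 (0x88): reg=0xB3
After byte 6 (0x72): reg=0x49
After byte 7 (0xF3): reg=0x2F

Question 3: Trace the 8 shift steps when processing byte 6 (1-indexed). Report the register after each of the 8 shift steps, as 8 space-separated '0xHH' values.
Answer: 0x85 0x0D 0x1A 0x34 0x68 0xD0 0xA7 0x49

Derivation:
After byte 1 (0x8B): reg=0xB8
After byte 2 (0xAC): reg=0x6C
After byte 3 (0x5A): reg=0x82
After byte 4 (0x67): reg=0xB5
After byte 5 (0x88): reg=0xB3
Register before byte 6: 0xB3
After XOR with byte 0x72: 0xC1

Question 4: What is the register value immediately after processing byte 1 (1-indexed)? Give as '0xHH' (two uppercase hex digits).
After byte 1 (0x8B): reg=0xB8

Answer: 0xB8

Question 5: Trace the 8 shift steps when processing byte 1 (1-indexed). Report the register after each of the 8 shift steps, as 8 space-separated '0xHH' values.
Answer: 0x11 0x22 0x44 0x88 0x17 0x2E 0x5C 0xB8

Derivation:
Register before byte 1: 0x00
After XOR with byte 0x8B: 0x8B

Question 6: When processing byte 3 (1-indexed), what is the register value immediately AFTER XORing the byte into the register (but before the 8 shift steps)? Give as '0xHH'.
Answer: 0x36

Derivation:
Register before byte 3: 0x6C
Byte 3: 0x5A
0x6C XOR 0x5A = 0x36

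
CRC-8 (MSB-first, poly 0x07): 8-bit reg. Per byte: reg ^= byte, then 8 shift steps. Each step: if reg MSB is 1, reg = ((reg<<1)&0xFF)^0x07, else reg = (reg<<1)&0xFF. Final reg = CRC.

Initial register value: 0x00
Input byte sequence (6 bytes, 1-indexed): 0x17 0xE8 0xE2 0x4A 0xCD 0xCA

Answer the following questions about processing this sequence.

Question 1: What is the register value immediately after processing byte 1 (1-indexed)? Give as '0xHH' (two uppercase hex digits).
Answer: 0x65

Derivation:
After byte 1 (0x17): reg=0x65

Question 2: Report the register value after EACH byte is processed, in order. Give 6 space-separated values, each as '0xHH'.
0x65 0xAA 0xFF 0x02 0x63 0x56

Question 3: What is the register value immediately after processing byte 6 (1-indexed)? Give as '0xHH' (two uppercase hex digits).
Answer: 0x56

Derivation:
After byte 1 (0x17): reg=0x65
After byte 2 (0xE8): reg=0xAA
After byte 3 (0xE2): reg=0xFF
After byte 4 (0x4A): reg=0x02
After byte 5 (0xCD): reg=0x63
After byte 6 (0xCA): reg=0x56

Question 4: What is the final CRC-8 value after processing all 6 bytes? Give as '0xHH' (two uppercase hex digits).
After byte 1 (0x17): reg=0x65
After byte 2 (0xE8): reg=0xAA
After byte 3 (0xE2): reg=0xFF
After byte 4 (0x4A): reg=0x02
After byte 5 (0xCD): reg=0x63
After byte 6 (0xCA): reg=0x56

Answer: 0x56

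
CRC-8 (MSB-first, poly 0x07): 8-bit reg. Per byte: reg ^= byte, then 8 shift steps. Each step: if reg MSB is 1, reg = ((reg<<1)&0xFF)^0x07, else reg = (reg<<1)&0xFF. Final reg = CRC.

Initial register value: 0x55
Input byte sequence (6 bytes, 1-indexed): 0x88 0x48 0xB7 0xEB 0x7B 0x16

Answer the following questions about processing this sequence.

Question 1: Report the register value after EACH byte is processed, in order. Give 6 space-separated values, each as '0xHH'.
0x1D 0xAC 0x41 0x5F 0xFC 0x98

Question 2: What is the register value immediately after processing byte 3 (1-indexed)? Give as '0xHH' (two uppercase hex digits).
Answer: 0x41

Derivation:
After byte 1 (0x88): reg=0x1D
After byte 2 (0x48): reg=0xAC
After byte 3 (0xB7): reg=0x41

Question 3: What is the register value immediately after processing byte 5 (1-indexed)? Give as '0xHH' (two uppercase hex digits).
After byte 1 (0x88): reg=0x1D
After byte 2 (0x48): reg=0xAC
After byte 3 (0xB7): reg=0x41
After byte 4 (0xEB): reg=0x5F
After byte 5 (0x7B): reg=0xFC

Answer: 0xFC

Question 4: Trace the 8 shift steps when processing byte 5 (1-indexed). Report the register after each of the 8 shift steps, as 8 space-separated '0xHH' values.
Answer: 0x48 0x90 0x27 0x4E 0x9C 0x3F 0x7E 0xFC

Derivation:
After byte 1 (0x88): reg=0x1D
After byte 2 (0x48): reg=0xAC
After byte 3 (0xB7): reg=0x41
After byte 4 (0xEB): reg=0x5F
Register before byte 5: 0x5F
After XOR with byte 0x7B: 0x24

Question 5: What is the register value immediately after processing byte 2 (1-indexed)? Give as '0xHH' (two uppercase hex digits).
Answer: 0xAC

Derivation:
After byte 1 (0x88): reg=0x1D
After byte 2 (0x48): reg=0xAC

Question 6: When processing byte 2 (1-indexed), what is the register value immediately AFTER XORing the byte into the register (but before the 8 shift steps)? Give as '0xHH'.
Register before byte 2: 0x1D
Byte 2: 0x48
0x1D XOR 0x48 = 0x55

Answer: 0x55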